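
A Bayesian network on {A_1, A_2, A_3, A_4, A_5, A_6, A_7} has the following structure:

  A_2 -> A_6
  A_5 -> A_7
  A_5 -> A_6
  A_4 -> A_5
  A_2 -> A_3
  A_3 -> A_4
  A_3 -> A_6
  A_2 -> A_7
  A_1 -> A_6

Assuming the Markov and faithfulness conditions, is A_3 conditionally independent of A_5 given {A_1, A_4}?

Yes

We examine all 5 paths between A_3 and A_5:
Path 1: A_3 → A_4 → A_5
  A_4 is a chain here and A_4 is conditioned on, so the path is blocked at A_4.
Path 2: A_3 ← A_2 → A_7 ← A_5
  A_7 is a collider here and neither A_7 nor any of its descendants is conditioned on, so the collider stays closed — the path is blocked at A_7.
Path 3: A_3 ← A_2 → A_6 ← A_5
  A_6 is a collider here and neither A_6 nor any of its descendants is conditioned on, so the collider stays closed — the path is blocked at A_6.
Path 4: A_3 → A_6 ← A_5
  A_6 is a collider here and neither A_6 nor any of its descendants is conditioned on, so the collider stays closed — the path is blocked at A_6.
Path 5: A_3 → A_6 ← A_2 → A_7 ← A_5
  A_6 is a collider here and neither A_6 nor any of its descendants is conditioned on, so the collider stays closed — the path is blocked at A_6.
All paths are blocked; A_3 ⊥ A_5 | {A_1, A_4} holds.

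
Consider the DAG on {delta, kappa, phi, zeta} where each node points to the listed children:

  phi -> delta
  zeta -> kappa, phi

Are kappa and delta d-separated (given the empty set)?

There is one path between kappa and delta:
  1. kappa ← zeta → phi → delta — zeta:fork[open]; phi:chain[open] ⇒ active
Because an active path exists, kappa and delta are not d-separated.

No — kappa and delta are not d-separated given ∅.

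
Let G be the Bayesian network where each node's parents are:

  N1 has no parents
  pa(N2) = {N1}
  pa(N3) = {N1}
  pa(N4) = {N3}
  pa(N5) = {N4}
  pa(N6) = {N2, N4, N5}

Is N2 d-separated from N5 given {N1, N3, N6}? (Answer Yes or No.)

No — N2 and N5 are not d-separated given {N1, N3, N6}.

4 paths connect N2 and N5; each must be blocked for d-separation to hold:
Path 1: N2 ← N1 → N3 → N4 → N5
  N1 is a fork here and N1 is conditioned on, so the path is blocked at N1.
Path 2: N2 ← N1 → N3 → N4 → N6 ← N5
  N1 is a fork here and N1 is conditioned on, so the path is blocked at N1.
Path 3: N2 → N6 ← N5
  N6 is a collider and N6 is conditioned on, which opens it — no node blocks this path, so it is active.
Path 4: N2 → N6 ← N4 → N5
  N6 is a collider and N6 is conditioned on, which opens it; N4 is a fork and N4 is not conditioned on — no node blocks this path, so it is active.
Since the path N2 → N6 ← N5 is active, N2 and N5 are not d-separated given {N1, N3, N6}.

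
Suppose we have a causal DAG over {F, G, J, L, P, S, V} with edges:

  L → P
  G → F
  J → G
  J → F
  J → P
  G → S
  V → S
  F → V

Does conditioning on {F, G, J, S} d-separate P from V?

We examine all 4 paths between P and V:
  1. P ← J → F ← G → S ← V — J:fork[blocks]; F:collider[open]; G:fork[blocks]; S:collider[open] ⇒ blocked
  2. P ← J → F → V — J:fork[blocks]; F:chain[blocks] ⇒ blocked
  3. P ← J → G → F → V — J:fork[blocks]; G:chain[blocks]; F:chain[blocks] ⇒ blocked
  4. P ← J → G → S ← V — J:fork[blocks]; G:chain[blocks]; S:collider[open] ⇒ blocked
All paths are blocked; P ⊥ V | {F, G, J, S} holds.

Yes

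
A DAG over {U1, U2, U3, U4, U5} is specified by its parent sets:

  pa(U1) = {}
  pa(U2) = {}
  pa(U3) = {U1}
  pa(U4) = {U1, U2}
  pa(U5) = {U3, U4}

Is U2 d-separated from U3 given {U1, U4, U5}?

Yes

We examine all 2 paths between U2 and U3:
Path 1: U2 → U4 ← U1 → U3
  U1 is a fork here and U1 is conditioned on, so the path is blocked at U1.
Path 2: U2 → U4 → U5 ← U3
  U4 is a chain here and U4 is conditioned on, so the path is blocked at U4.
Every path is blocked, so U2 and U3 are d-separated given {U1, U4, U5}.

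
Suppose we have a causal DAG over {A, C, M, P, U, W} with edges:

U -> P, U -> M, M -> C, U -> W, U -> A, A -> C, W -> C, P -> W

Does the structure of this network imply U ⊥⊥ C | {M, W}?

No

Enumerating the 4 paths from U to C and testing each for blocking by {M, W}:
Path 1: U → W → C
  W is a chain here and W is conditioned on, so the path is blocked at W.
Path 2: U → A → C
  A is a chain and A is not conditioned on — no node blocks this path, so it is active.
Path 3: U → P → W → C
  W is a chain here and W is conditioned on, so the path is blocked at W.
Path 4: U → M → C
  M is a chain here and M is conditioned on, so the path is blocked at M.
Because an active path exists, U and C are not d-separated.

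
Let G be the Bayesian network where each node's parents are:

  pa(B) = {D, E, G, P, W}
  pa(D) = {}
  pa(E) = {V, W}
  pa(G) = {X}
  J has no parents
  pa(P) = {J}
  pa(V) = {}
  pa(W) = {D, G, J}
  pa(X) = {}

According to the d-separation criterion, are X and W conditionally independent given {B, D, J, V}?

Enumerating the 5 paths from X to W and testing each for blocking by {B, D, J, V}:
Path 1: X → G → W
  G is a chain and G is not conditioned on — no node blocks this path, so it is active.
Path 2: X → G → B ← D → W
  D is a fork here and D is conditioned on, so the path is blocked at D.
Path 3: X → G → B ← E ← W
  G is a chain and G is not conditioned on; B is a collider and B is conditioned on, which opens it; E is a chain and E is not conditioned on — no node blocks this path, so it is active.
Path 4: X → G → B ← P ← J → W
  J is a fork here and J is conditioned on, so the path is blocked at J.
Path 5: X → G → B ← W
  G is a chain and G is not conditioned on; B is a collider and B is conditioned on, which opens it — no node blocks this path, so it is active.
Since the path X → G → W is active, X and W are not d-separated given {B, D, J, V}.

No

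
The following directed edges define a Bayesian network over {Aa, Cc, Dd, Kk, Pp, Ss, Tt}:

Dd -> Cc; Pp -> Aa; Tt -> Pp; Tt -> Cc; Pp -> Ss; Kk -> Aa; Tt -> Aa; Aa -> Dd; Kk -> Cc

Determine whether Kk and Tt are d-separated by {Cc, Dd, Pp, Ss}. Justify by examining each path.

There are 6 undirected paths between Kk and Tt; checking each against the conditioning set {Cc, Dd, Pp, Ss}:
  1. Kk → Aa ← Tt — Aa:collider[open] ⇒ active
  2. Kk → Aa ← Pp ← Tt — Aa:collider[open]; Pp:chain[blocks] ⇒ blocked
  3. Kk → Aa → Dd → Cc ← Tt — Aa:chain[open]; Dd:chain[blocks]; Cc:collider[open] ⇒ blocked
  4. Kk → Cc ← Tt — Cc:collider[open] ⇒ active
  5. Kk → Cc ← Dd ← Aa ← Tt — Cc:collider[open]; Dd:chain[blocks]; Aa:chain[open] ⇒ blocked
  6. Kk → Cc ← Dd ← Aa ← Pp ← Tt — Cc:collider[open]; Dd:chain[blocks]; Aa:chain[open]; Pp:chain[blocks] ⇒ blocked
At least one path is unblocked, so d-separation fails.

No — Kk and Tt are not d-separated given {Cc, Dd, Pp, Ss}.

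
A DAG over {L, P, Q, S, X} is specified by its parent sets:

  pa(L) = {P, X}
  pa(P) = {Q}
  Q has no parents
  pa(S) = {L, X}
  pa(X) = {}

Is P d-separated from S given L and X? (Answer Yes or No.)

Yes

Enumerating the 2 paths from P to S and testing each for blocking by {L, X}:
Path 1: P → L → S
  L is a chain here and L is conditioned on, so the path is blocked at L.
Path 2: P → L ← X → S
  X is a fork here and X is conditioned on, so the path is blocked at X.
Every path is blocked, so P and S are d-separated given {L, X}.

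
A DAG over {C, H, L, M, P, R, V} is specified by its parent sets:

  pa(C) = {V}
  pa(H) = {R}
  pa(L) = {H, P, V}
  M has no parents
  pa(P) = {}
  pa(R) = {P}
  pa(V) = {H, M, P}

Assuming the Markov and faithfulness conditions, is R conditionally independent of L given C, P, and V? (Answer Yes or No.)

No — R and L are not d-separated given {C, P, V}.

We examine all 6 paths between R and L:
Path 1: R ← P → V ← H → L
  P is a fork here and P is conditioned on, so the path is blocked at P.
Path 2: R ← P → V → L
  P is a fork here and P is conditioned on, so the path is blocked at P.
Path 3: R ← P → L
  P is a fork here and P is conditioned on, so the path is blocked at P.
Path 4: R → H → V ← P → L
  P is a fork here and P is conditioned on, so the path is blocked at P.
Path 5: R → H → V → L
  V is a chain here and V is conditioned on, so the path is blocked at V.
Path 6: R → H → L
  H is a chain and H is not conditioned on — no node blocks this path, so it is active.
At least one path is unblocked, so d-separation fails.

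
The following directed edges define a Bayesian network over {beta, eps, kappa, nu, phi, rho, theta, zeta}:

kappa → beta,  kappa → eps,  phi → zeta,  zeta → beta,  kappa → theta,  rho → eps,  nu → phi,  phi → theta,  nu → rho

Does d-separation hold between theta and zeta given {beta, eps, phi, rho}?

There are 4 undirected paths between theta and zeta; checking each against the conditioning set {beta, eps, phi, rho}:
Path 1: theta ← kappa → eps ← rho ← nu → phi → zeta
  rho is a chain here and rho is conditioned on, so the path is blocked at rho.
Path 2: theta ← kappa → beta ← zeta
  kappa is a fork and kappa is not conditioned on; beta is a collider and beta is conditioned on, which opens it — no node blocks this path, so it is active.
Path 3: theta ← phi ← nu → rho → eps ← kappa → beta ← zeta
  phi is a chain here and phi is conditioned on, so the path is blocked at phi.
Path 4: theta ← phi → zeta
  phi is a fork here and phi is conditioned on, so the path is blocked at phi.
At least one path is unblocked, so d-separation fails.

No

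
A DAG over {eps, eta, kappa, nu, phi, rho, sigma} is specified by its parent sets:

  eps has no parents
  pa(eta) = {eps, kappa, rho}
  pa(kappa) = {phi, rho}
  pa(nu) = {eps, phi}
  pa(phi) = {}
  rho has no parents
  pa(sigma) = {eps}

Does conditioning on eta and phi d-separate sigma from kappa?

No — sigma and kappa are not d-separated given {eta, phi}.

Enumerating the 3 paths from sigma to kappa and testing each for blocking by {eta, phi}:
Path 1: sigma ← eps → eta ← kappa
  eps is a fork and eps is not conditioned on; eta is a collider and eta is conditioned on, which opens it — no node blocks this path, so it is active.
Path 2: sigma ← eps → eta ← rho → kappa
  eps is a fork and eps is not conditioned on; eta is a collider and eta is conditioned on, which opens it; rho is a fork and rho is not conditioned on — no node blocks this path, so it is active.
Path 3: sigma ← eps → nu ← phi → kappa
  nu is a collider here and neither nu nor any of its descendants is conditioned on, so the collider stays closed — the path is blocked at nu.
Because an active path exists, sigma and kappa are not d-separated.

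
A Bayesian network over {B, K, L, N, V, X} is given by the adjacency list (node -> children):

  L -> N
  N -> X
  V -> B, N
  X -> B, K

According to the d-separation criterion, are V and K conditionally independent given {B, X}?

Yes

There are 2 undirected paths between V and K; checking each against the conditioning set {B, X}:
Path 1: V → B ← X → K
  X is a fork here and X is conditioned on, so the path is blocked at X.
Path 2: V → N → X → K
  X is a chain here and X is conditioned on, so the path is blocked at X.
Every path is blocked, so V and K are d-separated given {B, X}.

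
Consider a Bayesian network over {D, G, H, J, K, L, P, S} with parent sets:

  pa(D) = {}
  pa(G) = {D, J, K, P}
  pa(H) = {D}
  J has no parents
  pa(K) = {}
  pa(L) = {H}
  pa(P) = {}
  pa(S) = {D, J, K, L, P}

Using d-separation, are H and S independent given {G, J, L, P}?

Enumerating the 5 paths from H to S and testing each for blocking by {G, J, L, P}:
Path 1: H → L → S
  L is a chain here and L is conditioned on, so the path is blocked at L.
Path 2: H ← D → G ← K → S
  D is a fork and D is not conditioned on; G is a collider and G is conditioned on, which opens it; K is a fork and K is not conditioned on — no node blocks this path, so it is active.
Path 3: H ← D → G ← J → S
  J is a fork here and J is conditioned on, so the path is blocked at J.
Path 4: H ← D → G ← P → S
  P is a fork here and P is conditioned on, so the path is blocked at P.
Path 5: H ← D → S
  D is a fork and D is not conditioned on — no node blocks this path, so it is active.
At least one path is unblocked, so d-separation fails.

No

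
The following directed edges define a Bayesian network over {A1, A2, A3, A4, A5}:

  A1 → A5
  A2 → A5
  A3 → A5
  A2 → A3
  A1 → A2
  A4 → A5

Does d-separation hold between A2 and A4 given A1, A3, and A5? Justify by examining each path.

No — A2 and A4 are not d-separated given {A1, A3, A5}.

Enumerating the 3 paths from A2 to A4 and testing each for blocking by {A1, A3, A5}:
  1. A2 ← A1 → A5 ← A4 — A1:fork[blocks]; A5:collider[open] ⇒ blocked
  2. A2 → A3 → A5 ← A4 — A3:chain[blocks]; A5:collider[open] ⇒ blocked
  3. A2 → A5 ← A4 — A5:collider[open] ⇒ active
At least one path is unblocked, so d-separation fails.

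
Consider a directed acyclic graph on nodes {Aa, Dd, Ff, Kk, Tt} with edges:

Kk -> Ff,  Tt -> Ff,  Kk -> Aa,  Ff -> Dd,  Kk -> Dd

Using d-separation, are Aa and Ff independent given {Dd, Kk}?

Yes

Enumerating the 2 paths from Aa to Ff and testing each for blocking by {Dd, Kk}:
Path 1: Aa ← Kk → Dd ← Ff
  Kk is a fork here and Kk is conditioned on, so the path is blocked at Kk.
Path 2: Aa ← Kk → Ff
  Kk is a fork here and Kk is conditioned on, so the path is blocked at Kk.
Every path is blocked, so Aa and Ff are d-separated given {Dd, Kk}.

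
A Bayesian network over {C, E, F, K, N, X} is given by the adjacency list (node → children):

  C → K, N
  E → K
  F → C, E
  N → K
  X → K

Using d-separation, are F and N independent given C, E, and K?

We examine all 4 paths between F and N:
Path 1: F → E → K ← C → N
  E is a chain here and E is conditioned on, so the path is blocked at E.
Path 2: F → E → K ← N
  E is a chain here and E is conditioned on, so the path is blocked at E.
Path 3: F → C → K ← N
  C is a chain here and C is conditioned on, so the path is blocked at C.
Path 4: F → C → N
  C is a chain here and C is conditioned on, so the path is blocked at C.
Since every path is blocked, d-separation holds.

Yes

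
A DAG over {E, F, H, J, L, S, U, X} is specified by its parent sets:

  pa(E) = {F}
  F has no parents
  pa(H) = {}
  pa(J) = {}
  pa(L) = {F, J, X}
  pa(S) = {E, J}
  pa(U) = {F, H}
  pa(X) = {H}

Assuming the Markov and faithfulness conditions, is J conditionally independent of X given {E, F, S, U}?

Enumerating the 4 paths from J to X and testing each for blocking by {E, F, S, U}:
  1. J → L ← F → U ← H → X — L:collider[blocks]; F:fork[blocks]; U:collider[open]; H:fork[open] ⇒ blocked
  2. J → L ← X — L:collider[blocks] ⇒ blocked
  3. J → S ← E ← F → L ← X — S:collider[open]; E:chain[blocks]; F:fork[blocks]; L:collider[blocks] ⇒ blocked
  4. J → S ← E ← F → U ← H → X — S:collider[open]; E:chain[blocks]; F:fork[blocks]; U:collider[open]; H:fork[open] ⇒ blocked
Since every path is blocked, d-separation holds.

Yes — J and X are d-separated given {E, F, S, U}.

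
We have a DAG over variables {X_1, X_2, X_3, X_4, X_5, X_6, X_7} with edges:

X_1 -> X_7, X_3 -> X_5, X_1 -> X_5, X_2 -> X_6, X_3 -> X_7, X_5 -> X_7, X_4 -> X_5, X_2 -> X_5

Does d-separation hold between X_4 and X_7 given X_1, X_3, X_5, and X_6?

There are 3 undirected paths between X_4 and X_7; checking each against the conditioning set {X_1, X_3, X_5, X_6}:
  1. X_4 → X_5 ← X_1 → X_7 — X_5:collider[open]; X_1:fork[blocks] ⇒ blocked
  2. X_4 → X_5 ← X_3 → X_7 — X_5:collider[open]; X_3:fork[blocks] ⇒ blocked
  3. X_4 → X_5 → X_7 — X_5:chain[blocks] ⇒ blocked
All paths are blocked; X_4 ⊥ X_7 | {X_1, X_3, X_5, X_6} holds.

Yes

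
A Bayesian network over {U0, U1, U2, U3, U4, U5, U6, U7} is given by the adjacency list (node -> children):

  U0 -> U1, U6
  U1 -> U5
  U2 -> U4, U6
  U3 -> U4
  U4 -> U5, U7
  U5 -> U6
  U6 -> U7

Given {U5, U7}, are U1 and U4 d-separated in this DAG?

No

We examine all 6 paths between U1 and U4:
Path 1: U1 ← U0 → U6 ← U5 ← U4
  U5 is a chain here and U5 is conditioned on, so the path is blocked at U5.
Path 2: U1 ← U0 → U6 → U7 ← U4
  U0 is a fork and U0 is not conditioned on; U6 is a chain and U6 is not conditioned on; U7 is a collider and U7 is conditioned on, which opens it — no node blocks this path, so it is active.
Path 3: U1 ← U0 → U6 ← U2 → U4
  U0 is a fork and U0 is not conditioned on; U6 is a collider and its descendant U7 is conditioned on, which opens it; U2 is a fork and U2 is not conditioned on — no node blocks this path, so it is active.
Path 4: U1 → U5 → U6 → U7 ← U4
  U5 is a chain here and U5 is conditioned on, so the path is blocked at U5.
Path 5: U1 → U5 → U6 ← U2 → U4
  U5 is a chain here and U5 is conditioned on, so the path is blocked at U5.
Path 6: U1 → U5 ← U4
  U5 is a collider and U5 is conditioned on, which opens it — no node blocks this path, so it is active.
Because an active path exists, U1 and U4 are not d-separated.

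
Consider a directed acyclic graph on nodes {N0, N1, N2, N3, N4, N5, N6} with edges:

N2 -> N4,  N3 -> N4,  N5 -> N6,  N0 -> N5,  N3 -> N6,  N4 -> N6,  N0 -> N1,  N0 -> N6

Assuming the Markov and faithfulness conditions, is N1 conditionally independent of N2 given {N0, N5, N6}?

Enumerating the 4 paths from N1 to N2 and testing each for blocking by {N0, N5, N6}:
  1. N1 ← N0 → N6 ← N3 → N4 ← N2 — N0:fork[blocks]; N6:collider[open]; N3:fork[open]; N4:collider[open] ⇒ blocked
  2. N1 ← N0 → N6 ← N4 ← N2 — N0:fork[blocks]; N6:collider[open]; N4:chain[open] ⇒ blocked
  3. N1 ← N0 → N5 → N6 ← N3 → N4 ← N2 — N0:fork[blocks]; N5:chain[blocks]; N6:collider[open]; N3:fork[open]; N4:collider[open] ⇒ blocked
  4. N1 ← N0 → N5 → N6 ← N4 ← N2 — N0:fork[blocks]; N5:chain[blocks]; N6:collider[open]; N4:chain[open] ⇒ blocked
All paths are blocked; N1 ⊥ N2 | {N0, N5, N6} holds.

Yes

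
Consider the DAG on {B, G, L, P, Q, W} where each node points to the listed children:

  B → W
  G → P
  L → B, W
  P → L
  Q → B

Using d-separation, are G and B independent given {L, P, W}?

Enumerating the 2 paths from G to B and testing each for blocking by {L, P, W}:
Path 1: G → P → L → B
  P is a chain here and P is conditioned on, so the path is blocked at P.
Path 2: G → P → L → W ← B
  P is a chain here and P is conditioned on, so the path is blocked at P.
Every path is blocked, so G and B are d-separated given {L, P, W}.

Yes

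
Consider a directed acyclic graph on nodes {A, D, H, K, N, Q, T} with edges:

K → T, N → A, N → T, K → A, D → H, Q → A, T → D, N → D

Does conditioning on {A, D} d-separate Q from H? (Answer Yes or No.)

We examine all 4 paths between Q and H:
Path 1: Q → A ← N → D → H
  D is a chain here and D is conditioned on, so the path is blocked at D.
Path 2: Q → A ← N → T → D → H
  D is a chain here and D is conditioned on, so the path is blocked at D.
Path 3: Q → A ← K → T ← N → D → H
  D is a chain here and D is conditioned on, so the path is blocked at D.
Path 4: Q → A ← K → T → D → H
  D is a chain here and D is conditioned on, so the path is blocked at D.
Since every path is blocked, d-separation holds.

Yes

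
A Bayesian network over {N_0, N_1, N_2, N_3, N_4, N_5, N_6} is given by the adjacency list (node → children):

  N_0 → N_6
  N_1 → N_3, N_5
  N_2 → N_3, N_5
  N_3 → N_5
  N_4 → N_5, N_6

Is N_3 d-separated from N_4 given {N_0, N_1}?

Yes

We examine all 3 paths between N_3 and N_4:
Path 1: N_3 ← N_1 → N_5 ← N_4
  N_1 is a fork here and N_1 is conditioned on, so the path is blocked at N_1.
Path 2: N_3 → N_5 ← N_4
  N_5 is a collider here and neither N_5 nor any of its descendants is conditioned on, so the collider stays closed — the path is blocked at N_5.
Path 3: N_3 ← N_2 → N_5 ← N_4
  N_5 is a collider here and neither N_5 nor any of its descendants is conditioned on, so the collider stays closed — the path is blocked at N_5.
Since every path is blocked, d-separation holds.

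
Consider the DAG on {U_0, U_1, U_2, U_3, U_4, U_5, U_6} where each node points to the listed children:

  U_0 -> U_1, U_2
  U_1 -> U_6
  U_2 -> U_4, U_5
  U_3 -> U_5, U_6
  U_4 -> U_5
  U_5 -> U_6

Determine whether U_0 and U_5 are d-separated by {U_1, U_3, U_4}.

4 paths connect U_0 and U_5; each must be blocked for d-separation to hold:
Path 1: U_0 → U_1 → U_6 ← U_3 → U_5
  U_1 is a chain here and U_1 is conditioned on, so the path is blocked at U_1.
Path 2: U_0 → U_1 → U_6 ← U_5
  U_1 is a chain here and U_1 is conditioned on, so the path is blocked at U_1.
Path 3: U_0 → U_2 → U_4 → U_5
  U_4 is a chain here and U_4 is conditioned on, so the path is blocked at U_4.
Path 4: U_0 → U_2 → U_5
  U_2 is a chain and U_2 is not conditioned on — no node blocks this path, so it is active.
At least one path is unblocked, so d-separation fails.

No — U_0 and U_5 are not d-separated given {U_1, U_3, U_4}.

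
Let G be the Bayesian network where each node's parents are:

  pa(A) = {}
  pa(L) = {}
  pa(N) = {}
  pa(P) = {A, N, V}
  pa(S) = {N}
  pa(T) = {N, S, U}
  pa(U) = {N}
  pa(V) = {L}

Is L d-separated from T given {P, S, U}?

No

We examine all 3 paths between L and T:
Path 1: L → V → P ← N → S → T
  S is a chain here and S is conditioned on, so the path is blocked at S.
Path 2: L → V → P ← N → T
  V is a chain and V is not conditioned on; P is a collider and P is conditioned on, which opens it; N is a fork and N is not conditioned on — no node blocks this path, so it is active.
Path 3: L → V → P ← N → U → T
  U is a chain here and U is conditioned on, so the path is blocked at U.
At least one path is unblocked, so d-separation fails.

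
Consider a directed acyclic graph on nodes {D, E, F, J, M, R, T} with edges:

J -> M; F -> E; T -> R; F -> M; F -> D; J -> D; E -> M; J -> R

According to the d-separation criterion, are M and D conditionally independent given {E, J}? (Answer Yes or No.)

No

3 paths connect M and D; each must be blocked for d-separation to hold:
  1. M ← F → D — F:fork[open] ⇒ active
  2. M ← E ← F → D — E:chain[blocks]; F:fork[open] ⇒ blocked
  3. M ← J → D — J:fork[blocks] ⇒ blocked
Because an active path exists, M and D are not d-separated.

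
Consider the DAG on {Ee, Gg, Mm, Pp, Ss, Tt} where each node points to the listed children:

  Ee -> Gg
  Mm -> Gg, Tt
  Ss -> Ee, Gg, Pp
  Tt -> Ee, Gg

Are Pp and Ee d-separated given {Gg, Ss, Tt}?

We examine all 4 paths between Pp and Ee:
Path 1: Pp ← Ss → Ee
  Ss is a fork here and Ss is conditioned on, so the path is blocked at Ss.
Path 2: Pp ← Ss → Gg ← Tt → Ee
  Ss is a fork here and Ss is conditioned on, so the path is blocked at Ss.
Path 3: Pp ← Ss → Gg ← Mm → Tt → Ee
  Ss is a fork here and Ss is conditioned on, so the path is blocked at Ss.
Path 4: Pp ← Ss → Gg ← Ee
  Ss is a fork here and Ss is conditioned on, so the path is blocked at Ss.
All paths are blocked; Pp ⊥ Ee | {Gg, Ss, Tt} holds.

Yes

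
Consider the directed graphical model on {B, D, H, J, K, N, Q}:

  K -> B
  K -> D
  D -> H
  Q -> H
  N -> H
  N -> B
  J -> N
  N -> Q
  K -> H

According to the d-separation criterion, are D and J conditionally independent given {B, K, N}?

Yes

6 paths connect D and J; each must be blocked for d-separation to hold:
  1. D ← K → B ← N ← J — K:fork[blocks]; B:collider[open]; N:chain[blocks] ⇒ blocked
  2. D ← K → H ← N ← J — K:fork[blocks]; H:collider[blocks]; N:chain[blocks] ⇒ blocked
  3. D ← K → H ← Q ← N ← J — K:fork[blocks]; H:collider[blocks]; Q:chain[open]; N:chain[blocks] ⇒ blocked
  4. D → H ← N ← J — H:collider[blocks]; N:chain[blocks] ⇒ blocked
  5. D → H ← K → B ← N ← J — H:collider[blocks]; K:fork[blocks]; B:collider[open]; N:chain[blocks] ⇒ blocked
  6. D → H ← Q ← N ← J — H:collider[blocks]; Q:chain[open]; N:chain[blocks] ⇒ blocked
Every path is blocked, so D and J are d-separated given {B, K, N}.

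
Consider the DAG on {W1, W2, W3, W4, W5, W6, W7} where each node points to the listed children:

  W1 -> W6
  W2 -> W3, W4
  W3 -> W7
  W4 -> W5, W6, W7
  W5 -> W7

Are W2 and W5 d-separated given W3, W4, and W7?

Yes

There are 4 undirected paths between W2 and W5; checking each against the conditioning set {W3, W4, W7}:
  1. W2 → W4 → W5 — W4:chain[blocks] ⇒ blocked
  2. W2 → W4 → W7 ← W5 — W4:chain[blocks]; W7:collider[open] ⇒ blocked
  3. W2 → W3 → W7 ← W4 → W5 — W3:chain[blocks]; W7:collider[open]; W4:fork[blocks] ⇒ blocked
  4. W2 → W3 → W7 ← W5 — W3:chain[blocks]; W7:collider[open] ⇒ blocked
Since every path is blocked, d-separation holds.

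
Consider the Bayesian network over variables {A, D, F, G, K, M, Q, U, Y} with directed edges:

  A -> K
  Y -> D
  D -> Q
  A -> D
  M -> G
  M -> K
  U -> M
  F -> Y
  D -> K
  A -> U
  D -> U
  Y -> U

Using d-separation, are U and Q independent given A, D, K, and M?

There are 6 undirected paths between U and Q; checking each against the conditioning set {A, D, K, M}:
  1. U ← Y → D → Q — Y:fork[open]; D:chain[blocks] ⇒ blocked
  2. U → M → K ← D → Q — M:chain[blocks]; K:collider[open]; D:fork[blocks] ⇒ blocked
  3. U → M → K ← A → D → Q — M:chain[blocks]; K:collider[open]; A:fork[blocks]; D:chain[blocks] ⇒ blocked
  4. U ← D → Q — D:fork[blocks] ⇒ blocked
  5. U ← A → K ← D → Q — A:fork[blocks]; K:collider[open]; D:fork[blocks] ⇒ blocked
  6. U ← A → D → Q — A:fork[blocks]; D:chain[blocks] ⇒ blocked
Every path is blocked, so U and Q are d-separated given {A, D, K, M}.

Yes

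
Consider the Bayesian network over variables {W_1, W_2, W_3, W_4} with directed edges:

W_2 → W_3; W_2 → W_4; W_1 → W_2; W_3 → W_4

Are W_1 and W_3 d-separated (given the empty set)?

No — W_1 and W_3 are not d-separated given ∅.

2 paths connect W_1 and W_3; each must be blocked for d-separation to hold:
Path 1: W_1 → W_2 → W_4 ← W_3
  W_4 is a collider here and neither W_4 nor any of its descendants is conditioned on, so the collider stays closed — the path is blocked at W_4.
Path 2: W_1 → W_2 → W_3
  W_2 is a chain and W_2 is not conditioned on — no node blocks this path, so it is active.
Because an active path exists, W_1 and W_3 are not d-separated.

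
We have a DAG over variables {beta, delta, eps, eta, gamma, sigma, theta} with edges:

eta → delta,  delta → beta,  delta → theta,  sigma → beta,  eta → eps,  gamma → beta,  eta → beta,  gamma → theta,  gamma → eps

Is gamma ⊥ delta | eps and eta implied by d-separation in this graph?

Enumerating the 5 paths from gamma to delta and testing each for blocking by {eps, eta}:
Path 1: gamma → eps ← eta → beta ← delta
  eta is a fork here and eta is conditioned on, so the path is blocked at eta.
Path 2: gamma → eps ← eta → delta
  eta is a fork here and eta is conditioned on, so the path is blocked at eta.
Path 3: gamma → beta ← delta
  beta is a collider here and neither beta nor any of its descendants is conditioned on, so the collider stays closed — the path is blocked at beta.
Path 4: gamma → beta ← eta → delta
  beta is a collider here and neither beta nor any of its descendants is conditioned on, so the collider stays closed — the path is blocked at beta.
Path 5: gamma → theta ← delta
  theta is a collider here and neither theta nor any of its descendants is conditioned on, so the collider stays closed — the path is blocked at theta.
Since every path is blocked, d-separation holds.

Yes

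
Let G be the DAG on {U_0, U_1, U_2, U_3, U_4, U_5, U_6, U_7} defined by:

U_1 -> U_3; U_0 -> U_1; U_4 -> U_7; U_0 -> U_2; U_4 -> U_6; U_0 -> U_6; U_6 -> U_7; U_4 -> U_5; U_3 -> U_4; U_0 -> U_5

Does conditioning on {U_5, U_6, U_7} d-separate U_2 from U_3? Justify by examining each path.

There are 4 undirected paths between U_2 and U_3; checking each against the conditioning set {U_5, U_6, U_7}:
Path 1: U_2 ← U_0 → U_1 → U_3
  U_0 is a fork and U_0 is not conditioned on; U_1 is a chain and U_1 is not conditioned on — no node blocks this path, so it is active.
Path 2: U_2 ← U_0 → U_5 ← U_4 ← U_3
  U_0 is a fork and U_0 is not conditioned on; U_5 is a collider and U_5 is conditioned on, which opens it; U_4 is a chain and U_4 is not conditioned on — no node blocks this path, so it is active.
Path 3: U_2 ← U_0 → U_6 ← U_4 ← U_3
  U_0 is a fork and U_0 is not conditioned on; U_6 is a collider and U_6 is conditioned on, which opens it; U_4 is a chain and U_4 is not conditioned on — no node blocks this path, so it is active.
Path 4: U_2 ← U_0 → U_6 → U_7 ← U_4 ← U_3
  U_6 is a chain here and U_6 is conditioned on, so the path is blocked at U_6.
At least one path is unblocked, so d-separation fails.

No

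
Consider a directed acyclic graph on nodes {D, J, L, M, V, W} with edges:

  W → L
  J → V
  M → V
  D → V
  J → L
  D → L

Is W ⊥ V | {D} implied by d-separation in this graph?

2 paths connect W and V; each must be blocked for d-separation to hold:
Path 1: W → L ← J → V
  L is a collider here and neither L nor any of its descendants is conditioned on, so the collider stays closed — the path is blocked at L.
Path 2: W → L ← D → V
  L is a collider here and neither L nor any of its descendants is conditioned on, so the collider stays closed — the path is blocked at L.
All paths are blocked; W ⊥ V | {D} holds.

Yes — W and V are d-separated given {D}.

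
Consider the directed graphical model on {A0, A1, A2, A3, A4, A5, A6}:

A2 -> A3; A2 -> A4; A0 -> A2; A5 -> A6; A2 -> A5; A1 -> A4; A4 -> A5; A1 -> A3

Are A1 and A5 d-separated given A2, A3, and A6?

No

There are 4 undirected paths between A1 and A5; checking each against the conditioning set {A2, A3, A6}:
  1. A1 → A3 ← A2 → A5 — A3:collider[open]; A2:fork[blocks] ⇒ blocked
  2. A1 → A3 ← A2 → A4 → A5 — A3:collider[open]; A2:fork[blocks]; A4:chain[open] ⇒ blocked
  3. A1 → A4 → A5 — A4:chain[open] ⇒ active
  4. A1 → A4 ← A2 → A5 — A4:collider[open]; A2:fork[blocks] ⇒ blocked
Since the path A1 → A4 → A5 is active, A1 and A5 are not d-separated given {A2, A3, A6}.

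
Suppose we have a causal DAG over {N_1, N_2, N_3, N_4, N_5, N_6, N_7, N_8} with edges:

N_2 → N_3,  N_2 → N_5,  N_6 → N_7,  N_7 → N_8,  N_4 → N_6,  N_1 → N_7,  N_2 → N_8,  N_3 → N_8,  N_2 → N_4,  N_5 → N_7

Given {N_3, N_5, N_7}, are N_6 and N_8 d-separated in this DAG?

We examine all 6 paths between N_6 and N_8:
Path 1: N_6 ← N_4 ← N_2 → N_8
  N_4 is a chain and N_4 is not conditioned on; N_2 is a fork and N_2 is not conditioned on — no node blocks this path, so it is active.
Path 2: N_6 ← N_4 ← N_2 → N_5 → N_7 → N_8
  N_5 is a chain here and N_5 is conditioned on, so the path is blocked at N_5.
Path 3: N_6 ← N_4 ← N_2 → N_3 → N_8
  N_3 is a chain here and N_3 is conditioned on, so the path is blocked at N_3.
Path 4: N_6 → N_7 → N_8
  N_7 is a chain here and N_7 is conditioned on, so the path is blocked at N_7.
Path 5: N_6 → N_7 ← N_5 ← N_2 → N_8
  N_5 is a chain here and N_5 is conditioned on, so the path is blocked at N_5.
Path 6: N_6 → N_7 ← N_5 ← N_2 → N_3 → N_8
  N_5 is a chain here and N_5 is conditioned on, so the path is blocked at N_5.
Since the path N_6 ← N_4 ← N_2 → N_8 is active, N_6 and N_8 are not d-separated given {N_3, N_5, N_7}.

No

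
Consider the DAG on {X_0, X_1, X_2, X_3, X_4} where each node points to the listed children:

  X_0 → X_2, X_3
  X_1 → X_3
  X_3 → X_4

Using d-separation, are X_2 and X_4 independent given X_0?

Only one path connects X_2 and X_4:
Path 1: X_2 ← X_0 → X_3 → X_4
  X_0 is a fork here and X_0 is conditioned on, so the path is blocked at X_0.
Every path is blocked, so X_2 and X_4 are d-separated given {X_0}.

Yes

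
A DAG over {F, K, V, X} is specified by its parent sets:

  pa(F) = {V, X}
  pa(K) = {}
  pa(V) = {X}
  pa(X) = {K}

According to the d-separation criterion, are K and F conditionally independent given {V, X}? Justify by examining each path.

Yes

Enumerating the 2 paths from K to F and testing each for blocking by {V, X}:
Path 1: K → X → F
  X is a chain here and X is conditioned on, so the path is blocked at X.
Path 2: K → X → V → F
  X is a chain here and X is conditioned on, so the path is blocked at X.
Since every path is blocked, d-separation holds.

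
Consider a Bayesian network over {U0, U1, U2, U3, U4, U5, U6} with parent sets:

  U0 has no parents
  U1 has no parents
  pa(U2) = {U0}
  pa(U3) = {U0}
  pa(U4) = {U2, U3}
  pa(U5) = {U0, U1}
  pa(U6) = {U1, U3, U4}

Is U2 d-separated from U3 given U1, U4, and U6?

There are 6 undirected paths between U2 and U3; checking each against the conditioning set {U1, U4, U6}:
Path 1: U2 ← U0 → U5 ← U1 → U6 ← U3
  U5 is a collider here and neither U5 nor any of its descendants is conditioned on, so the collider stays closed — the path is blocked at U5.
Path 2: U2 ← U0 → U5 ← U1 → U6 ← U4 ← U3
  U5 is a collider here and neither U5 nor any of its descendants is conditioned on, so the collider stays closed — the path is blocked at U5.
Path 3: U2 ← U0 → U3
  U0 is a fork and U0 is not conditioned on — no node blocks this path, so it is active.
Path 4: U2 → U4 ← U3
  U4 is a collider and U4 is conditioned on, which opens it — no node blocks this path, so it is active.
Path 5: U2 → U4 → U6 ← U3
  U4 is a chain here and U4 is conditioned on, so the path is blocked at U4.
Path 6: U2 → U4 → U6 ← U1 → U5 ← U0 → U3
  U4 is a chain here and U4 is conditioned on, so the path is blocked at U4.
At least one path is unblocked, so d-separation fails.

No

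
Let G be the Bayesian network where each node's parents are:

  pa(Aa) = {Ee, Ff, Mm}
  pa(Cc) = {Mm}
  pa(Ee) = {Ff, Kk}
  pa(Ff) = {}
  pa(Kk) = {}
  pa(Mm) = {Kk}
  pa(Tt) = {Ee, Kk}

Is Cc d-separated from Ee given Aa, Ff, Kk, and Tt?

No

There are 4 undirected paths between Cc and Ee; checking each against the conditioning set {Aa, Ff, Kk, Tt}:
Path 1: Cc ← Mm ← Kk → Tt ← Ee
  Kk is a fork here and Kk is conditioned on, so the path is blocked at Kk.
Path 2: Cc ← Mm ← Kk → Ee
  Kk is a fork here and Kk is conditioned on, so the path is blocked at Kk.
Path 3: Cc ← Mm → Aa ← Ff → Ee
  Ff is a fork here and Ff is conditioned on, so the path is blocked at Ff.
Path 4: Cc ← Mm → Aa ← Ee
  Mm is a fork and Mm is not conditioned on; Aa is a collider and Aa is conditioned on, which opens it — no node blocks this path, so it is active.
At least one path is unblocked, so d-separation fails.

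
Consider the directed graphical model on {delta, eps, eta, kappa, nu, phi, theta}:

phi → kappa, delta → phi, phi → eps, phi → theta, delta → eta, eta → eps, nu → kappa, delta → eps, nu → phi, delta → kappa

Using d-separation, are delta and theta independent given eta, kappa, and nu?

There are 5 undirected paths between delta and theta; checking each against the conditioning set {eta, kappa, nu}:
  1. delta → eta → eps ← phi → theta — eta:chain[blocks]; eps:collider[blocks]; phi:fork[open] ⇒ blocked
  2. delta → phi → theta — phi:chain[open] ⇒ active
  3. delta → eps ← phi → theta — eps:collider[blocks]; phi:fork[open] ⇒ blocked
  4. delta → kappa ← nu → phi → theta — kappa:collider[open]; nu:fork[blocks]; phi:chain[open] ⇒ blocked
  5. delta → kappa ← phi → theta — kappa:collider[open]; phi:fork[open] ⇒ active
Since the path delta → phi → theta is active, delta and theta are not d-separated given {eta, kappa, nu}.

No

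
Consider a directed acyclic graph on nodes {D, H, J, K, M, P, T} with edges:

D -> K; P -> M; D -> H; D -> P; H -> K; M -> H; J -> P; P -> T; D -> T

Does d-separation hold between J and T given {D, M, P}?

There are 4 undirected paths between J and T; checking each against the conditioning set {D, M, P}:
Path 1: J → P → M → H → K ← D → T
  P is a chain here and P is conditioned on, so the path is blocked at P.
Path 2: J → P → M → H ← D → T
  P is a chain here and P is conditioned on, so the path is blocked at P.
Path 3: J → P → T
  P is a chain here and P is conditioned on, so the path is blocked at P.
Path 4: J → P ← D → T
  D is a fork here and D is conditioned on, so the path is blocked at D.
Every path is blocked, so J and T are d-separated given {D, M, P}.

Yes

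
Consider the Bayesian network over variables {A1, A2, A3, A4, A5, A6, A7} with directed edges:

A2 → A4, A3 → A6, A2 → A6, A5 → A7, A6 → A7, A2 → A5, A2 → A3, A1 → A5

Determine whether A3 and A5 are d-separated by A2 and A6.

Yes

There are 4 undirected paths between A3 and A5; checking each against the conditioning set {A2, A6}:
Path 1: A3 ← A2 → A5
  A2 is a fork here and A2 is conditioned on, so the path is blocked at A2.
Path 2: A3 ← A2 → A6 → A7 ← A5
  A2 is a fork here and A2 is conditioned on, so the path is blocked at A2.
Path 3: A3 → A6 ← A2 → A5
  A2 is a fork here and A2 is conditioned on, so the path is blocked at A2.
Path 4: A3 → A6 → A7 ← A5
  A6 is a chain here and A6 is conditioned on, so the path is blocked at A6.
Every path is blocked, so A3 and A5 are d-separated given {A2, A6}.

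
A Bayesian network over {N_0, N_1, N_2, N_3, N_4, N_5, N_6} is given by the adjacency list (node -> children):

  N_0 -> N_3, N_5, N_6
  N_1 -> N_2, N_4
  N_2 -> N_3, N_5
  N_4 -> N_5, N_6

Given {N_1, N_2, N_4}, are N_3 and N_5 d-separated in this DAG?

We examine all 6 paths between N_3 and N_5:
Path 1: N_3 ← N_0 → N_6 ← N_4 ← N_1 → N_2 → N_5
  N_6 is a collider here and neither N_6 nor any of its descendants is conditioned on, so the collider stays closed — the path is blocked at N_6.
Path 2: N_3 ← N_0 → N_6 ← N_4 → N_5
  N_6 is a collider here and neither N_6 nor any of its descendants is conditioned on, so the collider stays closed — the path is blocked at N_6.
Path 3: N_3 ← N_0 → N_5
  N_0 is a fork and N_0 is not conditioned on — no node blocks this path, so it is active.
Path 4: N_3 ← N_2 ← N_1 → N_4 → N_6 ← N_0 → N_5
  N_2 is a chain here and N_2 is conditioned on, so the path is blocked at N_2.
Path 5: N_3 ← N_2 ← N_1 → N_4 → N_5
  N_2 is a chain here and N_2 is conditioned on, so the path is blocked at N_2.
Path 6: N_3 ← N_2 → N_5
  N_2 is a fork here and N_2 is conditioned on, so the path is blocked at N_2.
Because an active path exists, N_3 and N_5 are not d-separated.

No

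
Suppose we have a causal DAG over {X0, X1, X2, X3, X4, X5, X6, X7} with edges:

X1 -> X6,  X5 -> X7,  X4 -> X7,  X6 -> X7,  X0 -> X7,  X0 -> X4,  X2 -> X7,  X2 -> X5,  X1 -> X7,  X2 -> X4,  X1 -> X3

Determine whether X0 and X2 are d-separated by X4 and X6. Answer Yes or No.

No — X0 and X2 are not d-separated given {X4, X6}.

We examine all 6 paths between X0 and X2:
  1. X0 → X4 ← X2 — X4:collider[open] ⇒ active
  2. X0 → X4 → X7 ← X5 ← X2 — X4:chain[blocks]; X7:collider[blocks]; X5:chain[open] ⇒ blocked
  3. X0 → X4 → X7 ← X2 — X4:chain[blocks]; X7:collider[blocks] ⇒ blocked
  4. X0 → X7 ← X5 ← X2 — X7:collider[blocks]; X5:chain[open] ⇒ blocked
  5. X0 → X7 ← X2 — X7:collider[blocks] ⇒ blocked
  6. X0 → X7 ← X4 ← X2 — X7:collider[blocks]; X4:chain[blocks] ⇒ blocked
Because an active path exists, X0 and X2 are not d-separated.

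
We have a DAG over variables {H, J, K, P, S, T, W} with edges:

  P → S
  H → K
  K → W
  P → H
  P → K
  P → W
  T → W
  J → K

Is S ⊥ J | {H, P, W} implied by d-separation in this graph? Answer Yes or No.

Enumerating the 3 paths from S to J and testing each for blocking by {H, P, W}:
Path 1: S ← P → H → K ← J
  P is a fork here and P is conditioned on, so the path is blocked at P.
Path 2: S ← P → K ← J
  P is a fork here and P is conditioned on, so the path is blocked at P.
Path 3: S ← P → W ← K ← J
  P is a fork here and P is conditioned on, so the path is blocked at P.
All paths are blocked; S ⊥ J | {H, P, W} holds.

Yes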